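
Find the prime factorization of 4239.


4239 / 3 = 1413
1413 / 3 = 471
471 / 3 = 157
157 / 157 = 1
4239 = 3^3 × 157


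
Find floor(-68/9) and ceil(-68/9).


-68/9 = -7.5556
floor = -8
ceil = -7

floor = -8, ceil = -7


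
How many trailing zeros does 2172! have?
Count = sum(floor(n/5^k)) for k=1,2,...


floor(2172/5) = 434
floor(2172/25) = 86
floor(2172/125) = 17
floor(2172/625) = 3
Total = 540

540 trailing zeros


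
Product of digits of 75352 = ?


7 × 5 × 3 × 5 × 2 = 1050


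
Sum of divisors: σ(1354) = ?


Divisors of 1354: 1, 2, 677, 1354
Sum = 1 + 2 + 677 + 1354 = 2034

σ(1354) = 2034


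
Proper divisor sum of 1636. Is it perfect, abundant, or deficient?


Proper divisors: 1, 2, 4, 409, 818
Sum = 1 + 2 + 4 + 409 + 818 = 1234
1234 < 1636 → deficient

s(1636) = 1234 (deficient)


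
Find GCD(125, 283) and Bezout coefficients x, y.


Tabular extended Euclidean (each row: r = 125*s + 283*t):
r=125, s=1, t=0
r=283, s=0, t=1
q=0: r=125, s=1, t=0   [125*(1) + 283*(0) = 125]
q=2: r=33, s=-2, t=1   [125*(-2) + 283*(1) = 33]
q=3: r=26, s=7, t=-3   [125*(7) + 283*(-3) = 26]
q=1: r=7, s=-9, t=4   [125*(-9) + 283*(4) = 7]
q=3: r=5, s=34, t=-15   [125*(34) + 283*(-15) = 5]
q=1: r=2, s=-43, t=19   [125*(-43) + 283*(19) = 2]
q=2: r=1, s=120, t=-53   [125*(120) + 283*(-53) = 1]
q=2: r=0, s=-283, t=125   [125*(-283) + 283*(125) = 0]
GCD = 1; from the row with r=1: x=120, y=-53
Check: 125*(120) + 283*(-53) = 15000 - 14999 = 1

GCD = 1, x = 120, y = -53


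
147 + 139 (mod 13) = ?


147 + 139 = 286
286 mod 13 = 0


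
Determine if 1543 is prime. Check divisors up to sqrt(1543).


Check divisors up to sqrt(1543) = 39.2810
No divisors found.
1543 is prime.

Yes, 1543 is prime


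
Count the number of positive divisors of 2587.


2587 = 13^1 × 199^1
d(2587) = (1+1) × (1+1) = 4

4 divisors


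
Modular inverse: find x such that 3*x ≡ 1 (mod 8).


Use the extended Euclidean algorithm on (8, 3); each row r = 8*s + 3*t:
r=8, s=1, t=0
r=3, s=0, t=1
q=2: r=2, s=1, t=-2   [8*(1) + 3*(-2) = 2]
q=1: r=1, s=-1, t=3   [8*(-1) + 3*(3) = 1]
q=2: r=0, s=3, t=-8   [8*(3) + 3*(-8) = 0]
GCD = 1 with t = 3, so 3*(3) ≡ 1 (mod 8)
Inverse = 3 mod 8 = 3
Check: 3 * 3 = 9 ≡ 1 (mod 8)

3^(-1) ≡ 3 (mod 8)


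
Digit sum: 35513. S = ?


3 + 5 + 5 + 1 + 3 = 17


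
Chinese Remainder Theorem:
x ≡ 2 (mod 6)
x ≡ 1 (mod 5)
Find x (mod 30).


M = 6*5 = 30
M1 = M/6 = 5, M2 = M/5 = 6
M1^(-1) mod 6 = 5, M2^(-1) mod 5 = 1
x = 2*5*5 + 1*6*1 = 56
56 mod 30 = 26
Check: 26 mod 6 = 2 ✓, 26 mod 5 = 1 ✓

x ≡ 26 (mod 30)


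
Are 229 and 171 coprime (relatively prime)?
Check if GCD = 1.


Euclidean algorithm:
229 = 1 * 171 + 58
171 = 2 * 58 + 55
58 = 1 * 55 + 3
55 = 18 * 3 + 1
3 = 3 * 1 + 0
GCD(229, 171) = 1

Yes, coprime (GCD = 1)


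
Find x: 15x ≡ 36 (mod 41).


GCD(15, 41) = 1, unique solution
a^(-1) mod 41 = 11
x = 11 * 36 mod 41 = 27

x ≡ 27 (mod 41)


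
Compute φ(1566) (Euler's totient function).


1566 = 2 × 3^3 × 29
Prime factors: 2, 3, 29
φ(1566) = 1566 × (1-1/2) × (1-1/3) × (1-1/29)
= 1566 × 1/2 × 2/3 × 28/29 = 504

φ(1566) = 504


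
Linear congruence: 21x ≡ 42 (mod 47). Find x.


GCD(21, 47) = 1, unique solution
a^(-1) mod 47 = 9
x = 9 * 42 mod 47 = 2

x ≡ 2 (mod 47)


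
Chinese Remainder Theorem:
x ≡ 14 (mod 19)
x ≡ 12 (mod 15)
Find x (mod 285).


M = 19*15 = 285
M1 = M/19 = 15, M2 = M/15 = 19
M1^(-1) mod 19 = 14, M2^(-1) mod 15 = 4
x = 14*15*14 + 12*19*4 = 3852
3852 mod 285 = 147
Check: 147 mod 19 = 14 ✓, 147 mod 15 = 12 ✓

x ≡ 147 (mod 285)


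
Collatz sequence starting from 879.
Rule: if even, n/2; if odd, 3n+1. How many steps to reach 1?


879 → 2638 → 1319 → 3958 → 1979 → 5938 → 2969 → 8908 → 4454 → 2227 → 6682 → 3341 → 10024 → 5012 → 2506 → 1253 → 3760 → 1880 → 940 → 470 → 235 → 706 → 353 → 1060 → 530 → 265 → 796 → 398 → 199 → 598 → 299 → 898 → 449 → 1348 → 674 → 337 → 1012 → 506 → 253 → 760 → 380 → 190 → 95 → 286 → 143 → 430 → 215 → 646 → 323 → 970 → 485 → 1456 → 728 → 364 → 182 → 91 → 274 → 137 → 412 → 206 → 103 → 310 → 155 → 466 → 233 → 700 → 350 → 175 → 526 → 263 → 790 → 395 → 1186 → 593 → 1780 → 890 → 445 → 1336 → 668 → 334 → 167 → 502 → 251 → 754 → 377 → 1132 → 566 → 283 → 850 → 425 → 1276 → 638 → 319 → 958 → 479 → 1438 → 719 → 2158 → 1079 → 3238 → 1619 → 4858 → 2429 → 7288 → 3644 → 1822 → 911 → 2734 → 1367 → 4102 → 2051 → 6154 → 3077 → 9232 → 4616 → 2308 → 1154 → 577 → 1732 → 866 → 433 → 1300 → 650 → 325 → 976 → 488 → 244 → 122 → 61 → 184 → 92 → 46 → 23 → 70 → 35 → 106 → 53 → 160 → 80 → 40 → 20 → 10 → 5 → 16 → 8 → 4 → 2 → 1
Total steps = 147

147 steps


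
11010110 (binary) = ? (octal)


11010110 (base 2) = 214 (decimal)
214 (decimal) = 326 (base 8)


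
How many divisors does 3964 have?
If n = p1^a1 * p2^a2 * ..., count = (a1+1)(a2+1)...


3964 = 2^2 × 991^1
d(3964) = (2+1) × (1+1) = 6

6 divisors


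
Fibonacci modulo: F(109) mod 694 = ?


F(k) mod 694 for k=1..109:
1, 1, 2, 3, 5, 8, 13, 21, 34, 55, 89, 144, 233, 377, 610, 293, 209, 502, 17, 519, 536, 361, 203, 564, 73, 637, 16, 653, 669, 628, 603, 537, 446, 289, 41, 330, 371, 7, 378, 385, 69, 454, 523, 283, 112, 395, 507, 208, 21, 229, 250, 479, 35, 514, 549, 369, 224, 593, 123, 22, 145, 167, 312, 479, 97, 576, 673, 555, 534, 395, 235, 630, 171, 107, 278, 385, 663, 354, 323, 677, 306, 289, 595, 190, 91, 281, 372, 653, 331, 290, 621, 217, 144, 361, 505, 172, 677, 155, 138, 293, 431, 30, 461, 491, 258, 55, 313, 368, 681
F(109) mod 694 = 681


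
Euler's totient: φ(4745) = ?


4745 = 5 × 13 × 73
Prime factors: 5, 13, 73
φ(4745) = 4745 × (1-1/5) × (1-1/13) × (1-1/73)
= 4745 × 4/5 × 12/13 × 72/73 = 3456

φ(4745) = 3456


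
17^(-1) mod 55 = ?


Use the extended Euclidean algorithm on (55, 17); each row r = 55*s + 17*t:
r=55, s=1, t=0
r=17, s=0, t=1
q=3: r=4, s=1, t=-3   [55*(1) + 17*(-3) = 4]
q=4: r=1, s=-4, t=13   [55*(-4) + 17*(13) = 1]
q=4: r=0, s=17, t=-55   [55*(17) + 17*(-55) = 0]
GCD = 1 with t = 13, so 17*(13) ≡ 1 (mod 55)
Inverse = 13 mod 55 = 13
Check: 17 * 13 = 221 ≡ 1 (mod 55)

17^(-1) ≡ 13 (mod 55)


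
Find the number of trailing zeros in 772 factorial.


floor(772/5) = 154
floor(772/25) = 30
floor(772/125) = 6
floor(772/625) = 1
Total = 191

191 trailing zeros


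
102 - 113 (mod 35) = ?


102 - 113 = -11
-11 mod 35 = 24


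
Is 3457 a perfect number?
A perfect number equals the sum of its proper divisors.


Proper divisors of 3457: 1
Sum = 1 = 1

No, 3457 is not perfect (1 ≠ 3457)


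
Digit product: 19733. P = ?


1 × 9 × 7 × 3 × 3 = 567


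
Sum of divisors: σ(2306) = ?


Divisors of 2306: 1, 2, 1153, 2306
Sum = 1 + 2 + 1153 + 2306 = 3462

σ(2306) = 3462


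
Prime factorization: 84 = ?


84 / 2 = 42
42 / 2 = 21
21 / 3 = 7
7 / 7 = 1
84 = 2^2 × 3 × 7


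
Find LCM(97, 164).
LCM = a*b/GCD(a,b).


GCD(97, 164) = 1
LCM = 97*164/1 = 15908/1 = 15908

LCM = 15908


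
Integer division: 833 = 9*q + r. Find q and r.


833 = 9 * 92 + 5
Check: 828 + 5 = 833

q = 92, r = 5


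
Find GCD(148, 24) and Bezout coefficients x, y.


Tabular extended Euclidean (each row: r = 148*s + 24*t):
r=148, s=1, t=0
r=24, s=0, t=1
q=6: r=4, s=1, t=-6   [148*(1) + 24*(-6) = 4]
q=6: r=0, s=-6, t=37   [148*(-6) + 24*(37) = 0]
GCD = 4; from the row with r=4: x=1, y=-6
Check: 148*(1) + 24*(-6) = 148 - 144 = 4

GCD = 4, x = 1, y = -6


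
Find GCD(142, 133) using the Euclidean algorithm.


142 = 1 * 133 + 9
133 = 14 * 9 + 7
9 = 1 * 7 + 2
7 = 3 * 2 + 1
2 = 2 * 1 + 0
GCD = 1


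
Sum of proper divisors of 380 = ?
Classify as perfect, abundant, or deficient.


Proper divisors: 1, 2, 4, 5, 10, 19, 20, 38, 76, 95, 190
Sum = 1 + 2 + 4 + 5 + 10 + 19 + 20 + 38 + 76 + 95 + 190 = 460
460 > 380 → abundant

s(380) = 460 (abundant)


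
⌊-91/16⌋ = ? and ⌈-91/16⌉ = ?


-91/16 = -5.6875
floor = -6
ceil = -5

floor = -6, ceil = -5


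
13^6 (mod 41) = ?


13^1 mod 41 = 13
13^2 mod 41 = 5
13^3 mod 41 = 24
13^4 mod 41 = 25
13^5 mod 41 = 38
13^6 mod 41 = 2


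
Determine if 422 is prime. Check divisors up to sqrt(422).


422 / 2 = 211 (exact division)
422 is NOT prime.

No, 422 is not prime


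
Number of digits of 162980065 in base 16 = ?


162980065 in base 16 = 9B6E0E1
Number of digits = 7

7 digits (base 16)


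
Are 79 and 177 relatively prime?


Euclidean algorithm:
177 = 2 * 79 + 19
79 = 4 * 19 + 3
19 = 6 * 3 + 1
3 = 3 * 1 + 0
GCD(79, 177) = 1

Yes, coprime (GCD = 1)


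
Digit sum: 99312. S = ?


9 + 9 + 3 + 1 + 2 = 24


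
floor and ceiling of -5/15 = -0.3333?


-5/15 = -0.3333
floor = -1
ceil = 0

floor = -1, ceil = 0


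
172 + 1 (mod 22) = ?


172 + 1 = 173
173 mod 22 = 19


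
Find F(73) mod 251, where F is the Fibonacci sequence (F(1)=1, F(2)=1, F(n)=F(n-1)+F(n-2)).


F(k) mod 251 for k=1..73:
1, 1, 2, 3, 5, 8, 13, 21, 34, 55, 89, 144, 233, 126, 108, 234, 91, 74, 165, 239, 153, 141, 43, 184, 227, 160, 136, 45, 181, 226, 156, 131, 36, 167, 203, 119, 71, 190, 10, 200, 210, 159, 118, 26, 144, 170, 63, 233, 45, 27, 72, 99, 171, 19, 190, 209, 148, 106, 3, 109, 112, 221, 82, 52, 134, 186, 69, 4, 73, 77, 150, 227, 126
F(73) mod 251 = 126


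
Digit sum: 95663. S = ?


9 + 5 + 6 + 6 + 3 = 29


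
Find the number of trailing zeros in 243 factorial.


floor(243/5) = 48
floor(243/25) = 9
floor(243/125) = 1
Total = 58

58 trailing zeros


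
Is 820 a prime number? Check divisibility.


820 / 2 = 410 (exact division)
820 is NOT prime.

No, 820 is not prime


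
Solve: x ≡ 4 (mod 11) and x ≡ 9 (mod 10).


M = 11*10 = 110
M1 = M/11 = 10, M2 = M/10 = 11
M1^(-1) mod 11 = 10, M2^(-1) mod 10 = 1
x = 4*10*10 + 9*11*1 = 499
499 mod 110 = 59
Check: 59 mod 11 = 4 ✓, 59 mod 10 = 9 ✓

x ≡ 59 (mod 110)


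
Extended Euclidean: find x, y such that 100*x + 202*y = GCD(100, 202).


Tabular extended Euclidean (each row: r = 100*s + 202*t):
r=100, s=1, t=0
r=202, s=0, t=1
q=0: r=100, s=1, t=0   [100*(1) + 202*(0) = 100]
q=2: r=2, s=-2, t=1   [100*(-2) + 202*(1) = 2]
q=50: r=0, s=101, t=-50   [100*(101) + 202*(-50) = 0]
GCD = 2; from the row with r=2: x=-2, y=1
Check: 100*(-2) + 202*(1) = -200 + 202 = 2

GCD = 2, x = -2, y = 1


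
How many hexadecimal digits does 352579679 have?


352579679 in base 16 = 1503F05F
Number of digits = 8

8 digits (base 16)


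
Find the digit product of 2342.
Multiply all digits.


2 × 3 × 4 × 2 = 48


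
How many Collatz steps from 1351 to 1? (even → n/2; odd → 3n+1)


1351 → 4054 → 2027 → 6082 → 3041 → 9124 → 4562 → 2281 → 6844 → 3422 → 1711 → 5134 → 2567 → 7702 → 3851 → 11554 → 5777 → 17332 → 8666 → 4333 → 13000 → 6500 → 3250 → 1625 → 4876 → 2438 → 1219 → 3658 → 1829 → 5488 → 2744 → 1372 → 686 → 343 → 1030 → 515 → 1546 → 773 → 2320 → 1160 → 580 → 290 → 145 → 436 → 218 → 109 → 328 → 164 → 82 → 41 → 124 → 62 → 31 → 94 → 47 → 142 → 71 → 214 → 107 → 322 → 161 → 484 → 242 → 121 → 364 → 182 → 91 → 274 → 137 → 412 → 206 → 103 → 310 → 155 → 466 → 233 → 700 → 350 → 175 → 526 → 263 → 790 → 395 → 1186 → 593 → 1780 → 890 → 445 → 1336 → 668 → 334 → 167 → 502 → 251 → 754 → 377 → 1132 → 566 → 283 → 850 → 425 → 1276 → 638 → 319 → 958 → 479 → 1438 → 719 → 2158 → 1079 → 3238 → 1619 → 4858 → 2429 → 7288 → 3644 → 1822 → 911 → 2734 → 1367 → 4102 → 2051 → 6154 → 3077 → 9232 → 4616 → 2308 → 1154 → 577 → 1732 → 866 → 433 → 1300 → 650 → 325 → 976 → 488 → 244 → 122 → 61 → 184 → 92 → 46 → 23 → 70 → 35 → 106 → 53 → 160 → 80 → 40 → 20 → 10 → 5 → 16 → 8 → 4 → 2 → 1
Total steps = 158

158 steps


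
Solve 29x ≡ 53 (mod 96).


GCD(29, 96) = 1, unique solution
a^(-1) mod 96 = 53
x = 53 * 53 mod 96 = 25

x ≡ 25 (mod 96)


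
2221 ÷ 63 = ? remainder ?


2221 = 63 * 35 + 16
Check: 2205 + 16 = 2221

q = 35, r = 16


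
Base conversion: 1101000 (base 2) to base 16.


1101000 (base 2) = 104 (decimal)
104 (decimal) = 68 (base 16)


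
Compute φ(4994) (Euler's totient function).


4994 = 2 × 11 × 227
Prime factors: 2, 11, 227
φ(4994) = 4994 × (1-1/2) × (1-1/11) × (1-1/227)
= 4994 × 1/2 × 10/11 × 226/227 = 2260

φ(4994) = 2260


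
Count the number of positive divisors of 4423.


4423 = 4423^1
d(4423) = (1+1) = 2

2 divisors


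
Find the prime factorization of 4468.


4468 / 2 = 2234
2234 / 2 = 1117
1117 / 1117 = 1
4468 = 2^2 × 1117


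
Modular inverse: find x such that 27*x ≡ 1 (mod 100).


Use the extended Euclidean algorithm on (100, 27); each row r = 100*s + 27*t:
r=100, s=1, t=0
r=27, s=0, t=1
q=3: r=19, s=1, t=-3   [100*(1) + 27*(-3) = 19]
q=1: r=8, s=-1, t=4   [100*(-1) + 27*(4) = 8]
q=2: r=3, s=3, t=-11   [100*(3) + 27*(-11) = 3]
q=2: r=2, s=-7, t=26   [100*(-7) + 27*(26) = 2]
q=1: r=1, s=10, t=-37   [100*(10) + 27*(-37) = 1]
q=2: r=0, s=-27, t=100   [100*(-27) + 27*(100) = 0]
GCD = 1 with t = -37, so 27*(-37) ≡ 1 (mod 100)
Inverse = -37 mod 100 = 63
Check: 27 * 63 = 1701 ≡ 1 (mod 100)

27^(-1) ≡ 63 (mod 100)


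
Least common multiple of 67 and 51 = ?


GCD(67, 51) = 1
LCM = 67*51/1 = 3417/1 = 3417

LCM = 3417


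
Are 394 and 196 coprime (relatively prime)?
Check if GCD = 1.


Euclidean algorithm:
394 = 2 * 196 + 2
196 = 98 * 2 + 0
GCD(394, 196) = 2

No, not coprime (GCD = 2)


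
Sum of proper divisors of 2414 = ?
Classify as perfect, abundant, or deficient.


Proper divisors: 1, 2, 17, 34, 71, 142, 1207
Sum = 1 + 2 + 17 + 34 + 71 + 142 + 1207 = 1474
1474 < 2414 → deficient

s(2414) = 1474 (deficient)


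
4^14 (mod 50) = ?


4^1 mod 50 = 4
4^2 mod 50 = 16
4^3 mod 50 = 14
4^4 mod 50 = 6
4^5 mod 50 = 24
4^6 mod 50 = 46
4^7 mod 50 = 34
4^8 mod 50 = 36
4^9 mod 50 = 44
4^10 mod 50 = 26
4^11 mod 50 = 4
4^12 mod 50 = 16
4^13 mod 50 = 14
4^14 mod 50 = 6


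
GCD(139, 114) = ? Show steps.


139 = 1 * 114 + 25
114 = 4 * 25 + 14
25 = 1 * 14 + 11
14 = 1 * 11 + 3
11 = 3 * 3 + 2
3 = 1 * 2 + 1
2 = 2 * 1 + 0
GCD = 1


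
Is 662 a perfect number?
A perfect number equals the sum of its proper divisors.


Proper divisors of 662: 1, 2, 331
Sum = 1 + 2 + 331 = 334

No, 662 is not perfect (334 ≠ 662)


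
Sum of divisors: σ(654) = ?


Divisors of 654: 1, 2, 3, 6, 109, 218, 327, 654
Sum = 1 + 2 + 3 + 6 + 109 + 218 + 327 + 654 = 1320

σ(654) = 1320


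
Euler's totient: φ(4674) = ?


4674 = 2 × 3 × 19 × 41
Prime factors: 2, 3, 19, 41
φ(4674) = 4674 × (1-1/2) × (1-1/3) × (1-1/19) × (1-1/41)
= 4674 × 1/2 × 2/3 × 18/19 × 40/41 = 1440

φ(4674) = 1440


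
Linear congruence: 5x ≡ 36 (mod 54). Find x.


GCD(5, 54) = 1, unique solution
a^(-1) mod 54 = 11
x = 11 * 36 mod 54 = 18

x ≡ 18 (mod 54)


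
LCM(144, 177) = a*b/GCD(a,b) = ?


GCD(144, 177) = 3
LCM = 144*177/3 = 25488/3 = 8496

LCM = 8496


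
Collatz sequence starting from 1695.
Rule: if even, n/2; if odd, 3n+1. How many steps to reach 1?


1695 → 5086 → 2543 → 7630 → 3815 → 11446 → 5723 → 17170 → 8585 → 25756 → 12878 → 6439 → 19318 → 9659 → 28978 → 14489 → 43468 → 21734 → 10867 → 32602 → 16301 → 48904 → 24452 → 12226 → 6113 → 18340 → 9170 → 4585 → 13756 → 6878 → 3439 → 10318 → 5159 → 15478 → 7739 → 23218 → 11609 → 34828 → 17414 → 8707 → 26122 → 13061 → 39184 → 19592 → 9796 → 4898 → 2449 → 7348 → 3674 → 1837 → 5512 → 2756 → 1378 → 689 → 2068 → 1034 → 517 → 1552 → 776 → 388 → 194 → 97 → 292 → 146 → 73 → 220 → 110 → 55 → 166 → 83 → 250 → 125 → 376 → 188 → 94 → 47 → 142 → 71 → 214 → 107 → 322 → 161 → 484 → 242 → 121 → 364 → 182 → 91 → 274 → 137 → 412 → 206 → 103 → 310 → 155 → 466 → 233 → 700 → 350 → 175 → 526 → 263 → 790 → 395 → 1186 → 593 → 1780 → 890 → 445 → 1336 → 668 → 334 → 167 → 502 → 251 → 754 → 377 → 1132 → 566 → 283 → 850 → 425 → 1276 → 638 → 319 → 958 → 479 → 1438 → 719 → 2158 → 1079 → 3238 → 1619 → 4858 → 2429 → 7288 → 3644 → 1822 → 911 → 2734 → 1367 → 4102 → 2051 → 6154 → 3077 → 9232 → 4616 → 2308 → 1154 → 577 → 1732 → 866 → 433 → 1300 → 650 → 325 → 976 → 488 → 244 → 122 → 61 → 184 → 92 → 46 → 23 → 70 → 35 → 106 → 53 → 160 → 80 → 40 → 20 → 10 → 5 → 16 → 8 → 4 → 2 → 1
Total steps = 179

179 steps


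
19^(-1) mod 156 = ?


Use the extended Euclidean algorithm on (156, 19); each row r = 156*s + 19*t:
r=156, s=1, t=0
r=19, s=0, t=1
q=8: r=4, s=1, t=-8   [156*(1) + 19*(-8) = 4]
q=4: r=3, s=-4, t=33   [156*(-4) + 19*(33) = 3]
q=1: r=1, s=5, t=-41   [156*(5) + 19*(-41) = 1]
q=3: r=0, s=-19, t=156   [156*(-19) + 19*(156) = 0]
GCD = 1 with t = -41, so 19*(-41) ≡ 1 (mod 156)
Inverse = -41 mod 156 = 115
Check: 19 * 115 = 2185 ≡ 1 (mod 156)

19^(-1) ≡ 115 (mod 156)


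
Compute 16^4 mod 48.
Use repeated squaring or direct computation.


16^1 mod 48 = 16
16^2 mod 48 = 16
16^3 mod 48 = 16
16^4 mod 48 = 16


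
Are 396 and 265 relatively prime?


Euclidean algorithm:
396 = 1 * 265 + 131
265 = 2 * 131 + 3
131 = 43 * 3 + 2
3 = 1 * 2 + 1
2 = 2 * 1 + 0
GCD(396, 265) = 1

Yes, coprime (GCD = 1)


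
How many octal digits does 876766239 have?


876766239 in base 8 = 6420462037
Number of digits = 10

10 digits (base 8)


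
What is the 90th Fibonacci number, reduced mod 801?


F(k) mod 801 for k=1..90:
1, 1, 2, 3, 5, 8, 13, 21, 34, 55, 89, 144, 233, 377, 610, 186, 796, 181, 176, 357, 533, 89, 622, 711, 532, 442, 173, 615, 788, 602, 589, 390, 178, 568, 746, 513, 458, 170, 628, 798, 625, 622, 446, 267, 713, 179, 91, 270, 361, 631, 191, 21, 212, 233, 445, 678, 322, 199, 521, 720, 440, 359, 799, 357, 355, 712, 266, 177, 443, 620, 262, 81, 343, 424, 767, 390, 356, 746, 301, 246, 547, 793, 539, 531, 269, 800, 268, 267, 535, 1
F(90) mod 801 = 1


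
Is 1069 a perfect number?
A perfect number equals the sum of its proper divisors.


Proper divisors of 1069: 1
Sum = 1 = 1

No, 1069 is not perfect (1 ≠ 1069)


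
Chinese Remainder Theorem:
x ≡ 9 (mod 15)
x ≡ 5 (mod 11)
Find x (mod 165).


M = 15*11 = 165
M1 = M/15 = 11, M2 = M/11 = 15
M1^(-1) mod 15 = 11, M2^(-1) mod 11 = 3
x = 9*11*11 + 5*15*3 = 1314
1314 mod 165 = 159
Check: 159 mod 15 = 9 ✓, 159 mod 11 = 5 ✓

x ≡ 159 (mod 165)


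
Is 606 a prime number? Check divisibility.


606 / 2 = 303 (exact division)
606 is NOT prime.

No, 606 is not prime


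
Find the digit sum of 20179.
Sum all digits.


2 + 0 + 1 + 7 + 9 = 19


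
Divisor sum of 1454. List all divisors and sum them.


Divisors of 1454: 1, 2, 727, 1454
Sum = 1 + 2 + 727 + 1454 = 2184

σ(1454) = 2184


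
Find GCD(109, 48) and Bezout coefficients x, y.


Tabular extended Euclidean (each row: r = 109*s + 48*t):
r=109, s=1, t=0
r=48, s=0, t=1
q=2: r=13, s=1, t=-2   [109*(1) + 48*(-2) = 13]
q=3: r=9, s=-3, t=7   [109*(-3) + 48*(7) = 9]
q=1: r=4, s=4, t=-9   [109*(4) + 48*(-9) = 4]
q=2: r=1, s=-11, t=25   [109*(-11) + 48*(25) = 1]
q=4: r=0, s=48, t=-109   [109*(48) + 48*(-109) = 0]
GCD = 1; from the row with r=1: x=-11, y=25
Check: 109*(-11) + 48*(25) = -1199 + 1200 = 1

GCD = 1, x = -11, y = 25


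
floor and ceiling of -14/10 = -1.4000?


-14/10 = -1.4000
floor = -2
ceil = -1

floor = -2, ceil = -1


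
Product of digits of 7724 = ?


7 × 7 × 2 × 4 = 392


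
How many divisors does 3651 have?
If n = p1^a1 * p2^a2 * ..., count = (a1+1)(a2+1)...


3651 = 3^1 × 1217^1
d(3651) = (1+1) × (1+1) = 4

4 divisors


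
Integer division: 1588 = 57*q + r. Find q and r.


1588 = 57 * 27 + 49
Check: 1539 + 49 = 1588

q = 27, r = 49


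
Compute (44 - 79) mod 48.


44 - 79 = -35
-35 mod 48 = 13


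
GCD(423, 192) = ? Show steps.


423 = 2 * 192 + 39
192 = 4 * 39 + 36
39 = 1 * 36 + 3
36 = 12 * 3 + 0
GCD = 3


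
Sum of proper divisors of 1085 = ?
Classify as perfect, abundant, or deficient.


Proper divisors: 1, 5, 7, 31, 35, 155, 217
Sum = 1 + 5 + 7 + 31 + 35 + 155 + 217 = 451
451 < 1085 → deficient

s(1085) = 451 (deficient)


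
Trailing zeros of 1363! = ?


floor(1363/5) = 272
floor(1363/25) = 54
floor(1363/125) = 10
floor(1363/625) = 2
Total = 338

338 trailing zeros


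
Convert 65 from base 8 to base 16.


65 (base 8) = 53 (decimal)
53 (decimal) = 35 (base 16)


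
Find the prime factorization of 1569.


1569 / 3 = 523
523 / 523 = 1
1569 = 3 × 523


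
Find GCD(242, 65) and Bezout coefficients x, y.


Tabular extended Euclidean (each row: r = 242*s + 65*t):
r=242, s=1, t=0
r=65, s=0, t=1
q=3: r=47, s=1, t=-3   [242*(1) + 65*(-3) = 47]
q=1: r=18, s=-1, t=4   [242*(-1) + 65*(4) = 18]
q=2: r=11, s=3, t=-11   [242*(3) + 65*(-11) = 11]
q=1: r=7, s=-4, t=15   [242*(-4) + 65*(15) = 7]
q=1: r=4, s=7, t=-26   [242*(7) + 65*(-26) = 4]
q=1: r=3, s=-11, t=41   [242*(-11) + 65*(41) = 3]
q=1: r=1, s=18, t=-67   [242*(18) + 65*(-67) = 1]
q=3: r=0, s=-65, t=242   [242*(-65) + 65*(242) = 0]
GCD = 1; from the row with r=1: x=18, y=-67
Check: 242*(18) + 65*(-67) = 4356 - 4355 = 1

GCD = 1, x = 18, y = -67


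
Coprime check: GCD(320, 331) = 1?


Euclidean algorithm:
331 = 1 * 320 + 11
320 = 29 * 11 + 1
11 = 11 * 1 + 0
GCD(320, 331) = 1

Yes, coprime (GCD = 1)


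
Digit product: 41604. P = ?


4 × 1 × 6 × 0 × 4 = 0


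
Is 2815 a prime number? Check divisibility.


2815 / 5 = 563 (exact division)
2815 is NOT prime.

No, 2815 is not prime


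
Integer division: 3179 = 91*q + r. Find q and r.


3179 = 91 * 34 + 85
Check: 3094 + 85 = 3179

q = 34, r = 85


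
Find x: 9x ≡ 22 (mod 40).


GCD(9, 40) = 1, unique solution
a^(-1) mod 40 = 9
x = 9 * 22 mod 40 = 38

x ≡ 38 (mod 40)


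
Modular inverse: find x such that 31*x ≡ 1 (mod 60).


Use the extended Euclidean algorithm on (60, 31); each row r = 60*s + 31*t:
r=60, s=1, t=0
r=31, s=0, t=1
q=1: r=29, s=1, t=-1   [60*(1) + 31*(-1) = 29]
q=1: r=2, s=-1, t=2   [60*(-1) + 31*(2) = 2]
q=14: r=1, s=15, t=-29   [60*(15) + 31*(-29) = 1]
q=2: r=0, s=-31, t=60   [60*(-31) + 31*(60) = 0]
GCD = 1 with t = -29, so 31*(-29) ≡ 1 (mod 60)
Inverse = -29 mod 60 = 31
Check: 31 * 31 = 961 ≡ 1 (mod 60)

31^(-1) ≡ 31 (mod 60)


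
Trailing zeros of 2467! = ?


floor(2467/5) = 493
floor(2467/25) = 98
floor(2467/125) = 19
floor(2467/625) = 3
Total = 613

613 trailing zeros


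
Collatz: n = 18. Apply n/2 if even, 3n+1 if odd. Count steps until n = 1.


18 → 9 → 28 → 14 → 7 → 22 → 11 → 34 → 17 → 52 → 26 → 13 → 40 → 20 → 10 → 5 → 16 → 8 → 4 → 2 → 1
Total steps = 20

20 steps


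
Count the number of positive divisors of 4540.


4540 = 2^2 × 5^1 × 227^1
d(4540) = (2+1) × (1+1) × (1+1) = 12

12 divisors


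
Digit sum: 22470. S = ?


2 + 2 + 4 + 7 + 0 = 15


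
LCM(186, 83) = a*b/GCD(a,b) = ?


GCD(186, 83) = 1
LCM = 186*83/1 = 15438/1 = 15438

LCM = 15438


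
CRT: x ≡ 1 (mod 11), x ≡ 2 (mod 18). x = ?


M = 11*18 = 198
M1 = M/11 = 18, M2 = M/18 = 11
M1^(-1) mod 11 = 8, M2^(-1) mod 18 = 5
x = 1*18*8 + 2*11*5 = 254
254 mod 198 = 56
Check: 56 mod 11 = 1 ✓, 56 mod 18 = 2 ✓

x ≡ 56 (mod 198)


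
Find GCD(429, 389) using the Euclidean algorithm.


429 = 1 * 389 + 40
389 = 9 * 40 + 29
40 = 1 * 29 + 11
29 = 2 * 11 + 7
11 = 1 * 7 + 4
7 = 1 * 4 + 3
4 = 1 * 3 + 1
3 = 3 * 1 + 0
GCD = 1


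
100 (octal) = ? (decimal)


100 (base 8) = 64 (decimal)
64 (decimal) = 64 (base 10)


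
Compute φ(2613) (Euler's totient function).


2613 = 3 × 13 × 67
Prime factors: 3, 13, 67
φ(2613) = 2613 × (1-1/3) × (1-1/13) × (1-1/67)
= 2613 × 2/3 × 12/13 × 66/67 = 1584

φ(2613) = 1584


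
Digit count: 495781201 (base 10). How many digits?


495781201 has 9 digits in base 10
floor(log10(495781201)) + 1 = floor(8.6953) + 1 = 9

9 digits (base 10)


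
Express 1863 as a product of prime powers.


1863 / 3 = 621
621 / 3 = 207
207 / 3 = 69
69 / 3 = 23
23 / 23 = 1
1863 = 3^4 × 23


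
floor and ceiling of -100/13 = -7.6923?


-100/13 = -7.6923
floor = -8
ceil = -7

floor = -8, ceil = -7


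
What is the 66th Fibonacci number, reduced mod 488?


F(k) mod 488 for k=1..66:
1, 1, 2, 3, 5, 8, 13, 21, 34, 55, 89, 144, 233, 377, 122, 11, 133, 144, 277, 421, 210, 143, 353, 8, 361, 369, 242, 123, 365, 0, 365, 365, 242, 119, 361, 480, 353, 345, 210, 67, 277, 344, 133, 477, 122, 111, 233, 344, 89, 433, 34, 467, 13, 480, 5, 485, 2, 487, 1, 0, 1, 1, 2, 3, 5, 8
F(66) mod 488 = 8


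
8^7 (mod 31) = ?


8^1 mod 31 = 8
8^2 mod 31 = 2
8^3 mod 31 = 16
8^4 mod 31 = 4
8^5 mod 31 = 1
8^6 mod 31 = 8
8^7 mod 31 = 2


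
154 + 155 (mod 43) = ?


154 + 155 = 309
309 mod 43 = 8


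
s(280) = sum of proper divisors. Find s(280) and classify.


Proper divisors: 1, 2, 4, 5, 7, 8, 10, 14, 20, 28, 35, 40, 56, 70, 140
Sum = 1 + 2 + 4 + 5 + 7 + 8 + 10 + 14 + 20 + 28 + 35 + 40 + 56 + 70 + 140 = 440
440 > 280 → abundant

s(280) = 440 (abundant)


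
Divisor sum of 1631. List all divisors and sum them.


Divisors of 1631: 1, 7, 233, 1631
Sum = 1 + 7 + 233 + 1631 = 1872

σ(1631) = 1872


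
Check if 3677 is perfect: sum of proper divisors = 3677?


Proper divisors of 3677: 1
Sum = 1 = 1

No, 3677 is not perfect (1 ≠ 3677)


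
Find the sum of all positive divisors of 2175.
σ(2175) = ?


Divisors of 2175: 1, 3, 5, 15, 25, 29, 75, 87, 145, 435, 725, 2175
Sum = 1 + 3 + 5 + 15 + 25 + 29 + 75 + 87 + 145 + 435 + 725 + 2175 = 3720

σ(2175) = 3720


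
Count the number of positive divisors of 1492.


1492 = 2^2 × 373^1
d(1492) = (2+1) × (1+1) = 6

6 divisors


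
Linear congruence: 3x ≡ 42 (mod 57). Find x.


GCD(3, 57) = 3 divides 42
Divide: 1x ≡ 14 (mod 19)
x ≡ 14 (mod 19)


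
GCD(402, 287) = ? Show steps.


402 = 1 * 287 + 115
287 = 2 * 115 + 57
115 = 2 * 57 + 1
57 = 57 * 1 + 0
GCD = 1


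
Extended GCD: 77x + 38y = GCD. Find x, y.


Tabular extended Euclidean (each row: r = 77*s + 38*t):
r=77, s=1, t=0
r=38, s=0, t=1
q=2: r=1, s=1, t=-2   [77*(1) + 38*(-2) = 1]
q=38: r=0, s=-38, t=77   [77*(-38) + 38*(77) = 0]
GCD = 1; from the row with r=1: x=1, y=-2
Check: 77*(1) + 38*(-2) = 77 - 76 = 1

GCD = 1, x = 1, y = -2


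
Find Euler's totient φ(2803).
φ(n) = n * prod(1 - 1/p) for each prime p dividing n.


2803 = 2803
Prime factors: 2803
φ(2803) = 2803 × (1-1/2803)
= 2803 × 2802/2803 = 2802

φ(2803) = 2802


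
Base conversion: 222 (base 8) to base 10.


222 (base 8) = 146 (decimal)
146 (decimal) = 146 (base 10)


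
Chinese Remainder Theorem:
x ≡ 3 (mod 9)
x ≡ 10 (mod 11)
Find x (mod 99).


M = 9*11 = 99
M1 = M/9 = 11, M2 = M/11 = 9
M1^(-1) mod 9 = 5, M2^(-1) mod 11 = 5
x = 3*11*5 + 10*9*5 = 615
615 mod 99 = 21
Check: 21 mod 9 = 3 ✓, 21 mod 11 = 10 ✓

x ≡ 21 (mod 99)


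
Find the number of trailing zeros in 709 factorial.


floor(709/5) = 141
floor(709/25) = 28
floor(709/125) = 5
floor(709/625) = 1
Total = 175

175 trailing zeros


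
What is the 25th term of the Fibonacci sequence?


Sequence: 1, 1, 2, 3, 5, 8, 13, 21, 34, 55, 89, 144, 233, 377, 610, 987, 1597, 2584, 4181, 6765, 10946, 17711, 28657, 46368, 75025
F(25) = 75025


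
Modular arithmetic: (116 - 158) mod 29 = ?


116 - 158 = -42
-42 mod 29 = 16


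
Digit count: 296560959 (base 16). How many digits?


296560959 in base 16 = 11AD293F
Number of digits = 8

8 digits (base 16)


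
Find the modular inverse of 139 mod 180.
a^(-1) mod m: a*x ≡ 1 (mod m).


Use the extended Euclidean algorithm on (180, 139); each row r = 180*s + 139*t:
r=180, s=1, t=0
r=139, s=0, t=1
q=1: r=41, s=1, t=-1   [180*(1) + 139*(-1) = 41]
q=3: r=16, s=-3, t=4   [180*(-3) + 139*(4) = 16]
q=2: r=9, s=7, t=-9   [180*(7) + 139*(-9) = 9]
q=1: r=7, s=-10, t=13   [180*(-10) + 139*(13) = 7]
q=1: r=2, s=17, t=-22   [180*(17) + 139*(-22) = 2]
q=3: r=1, s=-61, t=79   [180*(-61) + 139*(79) = 1]
q=2: r=0, s=139, t=-180   [180*(139) + 139*(-180) = 0]
GCD = 1 with t = 79, so 139*(79) ≡ 1 (mod 180)
Inverse = 79 mod 180 = 79
Check: 139 * 79 = 10981 ≡ 1 (mod 180)

139^(-1) ≡ 79 (mod 180)


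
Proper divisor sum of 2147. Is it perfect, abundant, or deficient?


Proper divisors: 1, 19, 113
Sum = 1 + 19 + 113 = 133
133 < 2147 → deficient

s(2147) = 133 (deficient)


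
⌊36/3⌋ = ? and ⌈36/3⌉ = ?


36/3 = 12.0000
floor = 12
ceil = 12

floor = 12, ceil = 12


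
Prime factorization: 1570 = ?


1570 / 2 = 785
785 / 5 = 157
157 / 157 = 1
1570 = 2 × 5 × 157


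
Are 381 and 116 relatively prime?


Euclidean algorithm:
381 = 3 * 116 + 33
116 = 3 * 33 + 17
33 = 1 * 17 + 16
17 = 1 * 16 + 1
16 = 16 * 1 + 0
GCD(381, 116) = 1

Yes, coprime (GCD = 1)


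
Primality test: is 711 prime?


711 / 3 = 237 (exact division)
711 is NOT prime.

No, 711 is not prime


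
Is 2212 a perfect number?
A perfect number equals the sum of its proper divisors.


Proper divisors of 2212: 1, 2, 4, 7, 14, 28, 79, 158, 316, 553, 1106
Sum = 1 + 2 + 4 + 7 + 14 + 28 + 79 + 158 + 316 + 553 + 1106 = 2268

No, 2212 is not perfect (2268 ≠ 2212)


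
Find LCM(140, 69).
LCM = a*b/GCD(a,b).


GCD(140, 69) = 1
LCM = 140*69/1 = 9660/1 = 9660

LCM = 9660


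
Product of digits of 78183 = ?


7 × 8 × 1 × 8 × 3 = 1344


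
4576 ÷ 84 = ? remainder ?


4576 = 84 * 54 + 40
Check: 4536 + 40 = 4576

q = 54, r = 40


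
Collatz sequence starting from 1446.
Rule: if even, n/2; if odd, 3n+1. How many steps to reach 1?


1446 → 723 → 2170 → 1085 → 3256 → 1628 → 814 → 407 → 1222 → 611 → 1834 → 917 → 2752 → 1376 → 688 → 344 → 172 → 86 → 43 → 130 → 65 → 196 → 98 → 49 → 148 → 74 → 37 → 112 → 56 → 28 → 14 → 7 → 22 → 11 → 34 → 17 → 52 → 26 → 13 → 40 → 20 → 10 → 5 → 16 → 8 → 4 → 2 → 1
Total steps = 47

47 steps


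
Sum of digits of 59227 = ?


5 + 9 + 2 + 2 + 7 = 25


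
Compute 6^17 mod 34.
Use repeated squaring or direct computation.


6^1 mod 34 = 6
6^2 mod 34 = 2
6^3 mod 34 = 12
6^4 mod 34 = 4
6^5 mod 34 = 24
6^6 mod 34 = 8
6^7 mod 34 = 14
6^8 mod 34 = 16
6^9 mod 34 = 28
6^10 mod 34 = 32
6^11 mod 34 = 22
6^12 mod 34 = 30
6^13 mod 34 = 10
6^14 mod 34 = 26
6^15 mod 34 = 20
6^16 mod 34 = 18
6^17 mod 34 = 6


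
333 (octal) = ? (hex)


333 (base 8) = 219 (decimal)
219 (decimal) = DB (base 16)


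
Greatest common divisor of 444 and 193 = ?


444 = 2 * 193 + 58
193 = 3 * 58 + 19
58 = 3 * 19 + 1
19 = 19 * 1 + 0
GCD = 1


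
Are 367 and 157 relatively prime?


Euclidean algorithm:
367 = 2 * 157 + 53
157 = 2 * 53 + 51
53 = 1 * 51 + 2
51 = 25 * 2 + 1
2 = 2 * 1 + 0
GCD(367, 157) = 1

Yes, coprime (GCD = 1)


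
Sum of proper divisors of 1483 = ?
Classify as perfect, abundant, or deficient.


Proper divisors: 1
Sum = 1 = 1
1 < 1483 → deficient

s(1483) = 1 (deficient)


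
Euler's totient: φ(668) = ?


668 = 2^2 × 167
Prime factors: 2, 167
φ(668) = 668 × (1-1/2) × (1-1/167)
= 668 × 1/2 × 166/167 = 332

φ(668) = 332


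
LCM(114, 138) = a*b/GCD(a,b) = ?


GCD(114, 138) = 6
LCM = 114*138/6 = 15732/6 = 2622

LCM = 2622


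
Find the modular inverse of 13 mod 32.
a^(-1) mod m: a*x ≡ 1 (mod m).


Use the extended Euclidean algorithm on (32, 13); each row r = 32*s + 13*t:
r=32, s=1, t=0
r=13, s=0, t=1
q=2: r=6, s=1, t=-2   [32*(1) + 13*(-2) = 6]
q=2: r=1, s=-2, t=5   [32*(-2) + 13*(5) = 1]
q=6: r=0, s=13, t=-32   [32*(13) + 13*(-32) = 0]
GCD = 1 with t = 5, so 13*(5) ≡ 1 (mod 32)
Inverse = 5 mod 32 = 5
Check: 13 * 5 = 65 ≡ 1 (mod 32)

13^(-1) ≡ 5 (mod 32)


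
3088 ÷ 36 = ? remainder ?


3088 = 36 * 85 + 28
Check: 3060 + 28 = 3088

q = 85, r = 28


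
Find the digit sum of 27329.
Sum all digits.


2 + 7 + 3 + 2 + 9 = 23


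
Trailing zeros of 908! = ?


floor(908/5) = 181
floor(908/25) = 36
floor(908/125) = 7
floor(908/625) = 1
Total = 225

225 trailing zeros


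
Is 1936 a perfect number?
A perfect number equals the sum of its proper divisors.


Proper divisors of 1936: 1, 2, 4, 8, 11, 16, 22, 44, 88, 121, 176, 242, 484, 968
Sum = 1 + 2 + 4 + 8 + 11 + 16 + 22 + 44 + 88 + 121 + 176 + 242 + 484 + 968 = 2187

No, 1936 is not perfect (2187 ≠ 1936)


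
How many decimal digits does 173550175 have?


173550175 has 9 digits in base 10
floor(log10(173550175)) + 1 = floor(8.2394) + 1 = 9

9 digits (base 10)


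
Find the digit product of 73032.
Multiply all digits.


7 × 3 × 0 × 3 × 2 = 0


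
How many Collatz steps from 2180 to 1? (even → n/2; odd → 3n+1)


2180 → 1090 → 545 → 1636 → 818 → 409 → 1228 → 614 → 307 → 922 → 461 → 1384 → 692 → 346 → 173 → 520 → 260 → 130 → 65 → 196 → 98 → 49 → 148 → 74 → 37 → 112 → 56 → 28 → 14 → 7 → 22 → 11 → 34 → 17 → 52 → 26 → 13 → 40 → 20 → 10 → 5 → 16 → 8 → 4 → 2 → 1
Total steps = 45

45 steps


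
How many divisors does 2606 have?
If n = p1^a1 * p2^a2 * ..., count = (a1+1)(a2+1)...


2606 = 2^1 × 1303^1
d(2606) = (1+1) × (1+1) = 4

4 divisors


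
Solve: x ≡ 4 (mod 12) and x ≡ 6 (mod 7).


M = 12*7 = 84
M1 = M/12 = 7, M2 = M/7 = 12
M1^(-1) mod 12 = 7, M2^(-1) mod 7 = 3
x = 4*7*7 + 6*12*3 = 412
412 mod 84 = 76
Check: 76 mod 12 = 4 ✓, 76 mod 7 = 6 ✓

x ≡ 76 (mod 84)


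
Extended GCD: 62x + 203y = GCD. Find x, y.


Tabular extended Euclidean (each row: r = 62*s + 203*t):
r=62, s=1, t=0
r=203, s=0, t=1
q=0: r=62, s=1, t=0   [62*(1) + 203*(0) = 62]
q=3: r=17, s=-3, t=1   [62*(-3) + 203*(1) = 17]
q=3: r=11, s=10, t=-3   [62*(10) + 203*(-3) = 11]
q=1: r=6, s=-13, t=4   [62*(-13) + 203*(4) = 6]
q=1: r=5, s=23, t=-7   [62*(23) + 203*(-7) = 5]
q=1: r=1, s=-36, t=11   [62*(-36) + 203*(11) = 1]
q=5: r=0, s=203, t=-62   [62*(203) + 203*(-62) = 0]
GCD = 1; from the row with r=1: x=-36, y=11
Check: 62*(-36) + 203*(11) = -2232 + 2233 = 1

GCD = 1, x = -36, y = 11


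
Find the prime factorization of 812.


812 / 2 = 406
406 / 2 = 203
203 / 7 = 29
29 / 29 = 1
812 = 2^2 × 7 × 29


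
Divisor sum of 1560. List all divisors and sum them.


Divisors of 1560: 1, 2, 3, 4, 5, 6, 8, 10, 12, 13, 15, 20, 24, 26, 30, 39, 40, 52, 60, 65, 78, 104, 120, 130, 156, 195, 260, 312, 390, 520, 780, 1560
Sum = 1 + 2 + 3 + 4 + 5 + 6 + 8 + 10 + 12 + 13 + 15 + 20 + 24 + 26 + 30 + 39 + 40 + 52 + 60 + 65 + 78 + 104 + 120 + 130 + 156 + 195 + 260 + 312 + 390 + 520 + 780 + 1560 = 5040

σ(1560) = 5040


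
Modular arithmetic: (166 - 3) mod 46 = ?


166 - 3 = 163
163 mod 46 = 25


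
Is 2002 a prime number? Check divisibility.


2002 / 2 = 1001 (exact division)
2002 is NOT prime.

No, 2002 is not prime


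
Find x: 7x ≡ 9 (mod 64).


GCD(7, 64) = 1, unique solution
a^(-1) mod 64 = 55
x = 55 * 9 mod 64 = 47

x ≡ 47 (mod 64)


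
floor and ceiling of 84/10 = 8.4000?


84/10 = 8.4000
floor = 8
ceil = 9

floor = 8, ceil = 9


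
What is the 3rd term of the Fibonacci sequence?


Sequence: 1, 1, 2
F(3) = 2


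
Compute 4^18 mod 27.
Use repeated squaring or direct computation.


4^1 mod 27 = 4
4^2 mod 27 = 16
4^3 mod 27 = 10
4^4 mod 27 = 13
4^5 mod 27 = 25
4^6 mod 27 = 19
4^7 mod 27 = 22
4^8 mod 27 = 7
4^9 mod 27 = 1
4^10 mod 27 = 4
4^11 mod 27 = 16
4^12 mod 27 = 10
4^13 mod 27 = 13
4^14 mod 27 = 25
4^15 mod 27 = 19
4^16 mod 27 = 22
4^17 mod 27 = 7
4^18 mod 27 = 1


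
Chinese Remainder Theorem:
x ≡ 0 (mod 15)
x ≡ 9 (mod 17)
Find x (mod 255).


M = 15*17 = 255
M1 = M/15 = 17, M2 = M/17 = 15
M1^(-1) mod 15 = 8, M2^(-1) mod 17 = 8
x = 0*17*8 + 9*15*8 = 1080
1080 mod 255 = 60
Check: 60 mod 15 = 0 ✓, 60 mod 17 = 9 ✓

x ≡ 60 (mod 255)


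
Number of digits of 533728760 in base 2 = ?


533728760 in base 2 = 11111110100000000110111111000
Number of digits = 29

29 digits (base 2)


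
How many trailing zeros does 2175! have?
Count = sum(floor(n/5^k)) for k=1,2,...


floor(2175/5) = 435
floor(2175/25) = 87
floor(2175/125) = 17
floor(2175/625) = 3
Total = 542

542 trailing zeros


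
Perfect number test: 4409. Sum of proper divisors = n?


Proper divisors of 4409: 1
Sum = 1 = 1

No, 4409 is not perfect (1 ≠ 4409)


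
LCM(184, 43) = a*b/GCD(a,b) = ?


GCD(184, 43) = 1
LCM = 184*43/1 = 7912/1 = 7912

LCM = 7912


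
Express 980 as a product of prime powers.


980 / 2 = 490
490 / 2 = 245
245 / 5 = 49
49 / 7 = 7
7 / 7 = 1
980 = 2^2 × 5 × 7^2


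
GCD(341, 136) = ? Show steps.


341 = 2 * 136 + 69
136 = 1 * 69 + 67
69 = 1 * 67 + 2
67 = 33 * 2 + 1
2 = 2 * 1 + 0
GCD = 1


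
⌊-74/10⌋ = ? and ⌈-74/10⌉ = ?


-74/10 = -7.4000
floor = -8
ceil = -7

floor = -8, ceil = -7


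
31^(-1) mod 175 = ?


Use the extended Euclidean algorithm on (175, 31); each row r = 175*s + 31*t:
r=175, s=1, t=0
r=31, s=0, t=1
q=5: r=20, s=1, t=-5   [175*(1) + 31*(-5) = 20]
q=1: r=11, s=-1, t=6   [175*(-1) + 31*(6) = 11]
q=1: r=9, s=2, t=-11   [175*(2) + 31*(-11) = 9]
q=1: r=2, s=-3, t=17   [175*(-3) + 31*(17) = 2]
q=4: r=1, s=14, t=-79   [175*(14) + 31*(-79) = 1]
q=2: r=0, s=-31, t=175   [175*(-31) + 31*(175) = 0]
GCD = 1 with t = -79, so 31*(-79) ≡ 1 (mod 175)
Inverse = -79 mod 175 = 96
Check: 31 * 96 = 2976 ≡ 1 (mod 175)

31^(-1) ≡ 96 (mod 175)


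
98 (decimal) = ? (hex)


98 (base 10) = 98 (decimal)
98 (decimal) = 62 (base 16)


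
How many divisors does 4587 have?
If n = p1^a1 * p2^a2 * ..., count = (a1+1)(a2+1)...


4587 = 3^1 × 11^1 × 139^1
d(4587) = (1+1) × (1+1) × (1+1) = 8

8 divisors


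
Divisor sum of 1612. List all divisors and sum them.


Divisors of 1612: 1, 2, 4, 13, 26, 31, 52, 62, 124, 403, 806, 1612
Sum = 1 + 2 + 4 + 13 + 26 + 31 + 52 + 62 + 124 + 403 + 806 + 1612 = 3136

σ(1612) = 3136


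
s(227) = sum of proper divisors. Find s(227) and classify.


Proper divisors: 1
Sum = 1 = 1
1 < 227 → deficient

s(227) = 1 (deficient)


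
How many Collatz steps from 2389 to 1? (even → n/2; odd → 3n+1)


2389 → 7168 → 3584 → 1792 → 896 → 448 → 224 → 112 → 56 → 28 → 14 → 7 → 22 → 11 → 34 → 17 → 52 → 26 → 13 → 40 → 20 → 10 → 5 → 16 → 8 → 4 → 2 → 1
Total steps = 27

27 steps


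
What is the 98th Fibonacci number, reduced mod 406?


F(k) mod 406 for k=1..98:
1, 1, 2, 3, 5, 8, 13, 21, 34, 55, 89, 144, 233, 377, 204, 175, 379, 148, 121, 269, 390, 253, 237, 84, 321, 405, 320, 319, 233, 146, 379, 119, 92, 211, 303, 108, 5, 113, 118, 231, 349, 174, 117, 291, 2, 293, 295, 182, 71, 253, 324, 171, 89, 260, 349, 203, 146, 349, 89, 32, 121, 153, 274, 21, 295, 316, 205, 115, 320, 29, 349, 378, 321, 293, 208, 95, 303, 398, 295, 287, 176, 57, 233, 290, 117, 1, 118, 119, 237, 356, 187, 137, 324, 55, 379, 28, 1, 29
F(98) mod 406 = 29


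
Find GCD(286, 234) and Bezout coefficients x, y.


Tabular extended Euclidean (each row: r = 286*s + 234*t):
r=286, s=1, t=0
r=234, s=0, t=1
q=1: r=52, s=1, t=-1   [286*(1) + 234*(-1) = 52]
q=4: r=26, s=-4, t=5   [286*(-4) + 234*(5) = 26]
q=2: r=0, s=9, t=-11   [286*(9) + 234*(-11) = 0]
GCD = 26; from the row with r=26: x=-4, y=5
Check: 286*(-4) + 234*(5) = -1144 + 1170 = 26

GCD = 26, x = -4, y = 5
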